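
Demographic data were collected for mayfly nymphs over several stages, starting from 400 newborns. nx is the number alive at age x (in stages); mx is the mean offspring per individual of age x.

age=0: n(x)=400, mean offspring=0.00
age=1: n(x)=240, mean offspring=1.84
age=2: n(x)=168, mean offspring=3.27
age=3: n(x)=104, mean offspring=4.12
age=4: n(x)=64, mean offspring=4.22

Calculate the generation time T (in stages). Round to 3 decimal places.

lx = nx/n0 = nx/400: 1, 0.6, 0.42, 0.26, 0.16
lx·mx: 0, 1.104, 1.3734, 1.0712, 0.6752 → R0 = 4.2238
x·lx·mx: 0, 1.104, 2.7468, 3.2136, 2.7008 → Σ = 9.7652
T = 9.7652 / 4.2238 = 2.311947… → 2.312

2.312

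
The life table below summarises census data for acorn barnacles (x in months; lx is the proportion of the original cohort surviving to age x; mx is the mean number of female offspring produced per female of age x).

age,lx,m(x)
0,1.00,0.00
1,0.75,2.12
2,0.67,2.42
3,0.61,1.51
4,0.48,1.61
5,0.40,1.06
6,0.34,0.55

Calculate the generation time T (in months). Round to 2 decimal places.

2.53

lx·mx: 0, 1.59, 1.6214, 0.9211, 0.7728, 0.424, 0.187 → R0 = 5.5163
x·lx·mx: 0, 1.59, 3.2428, 2.7633, 3.0912, 2.12, 1.122 → Σ = 13.9293
T = 13.9293 / 5.5163 = 2.525116… → 2.53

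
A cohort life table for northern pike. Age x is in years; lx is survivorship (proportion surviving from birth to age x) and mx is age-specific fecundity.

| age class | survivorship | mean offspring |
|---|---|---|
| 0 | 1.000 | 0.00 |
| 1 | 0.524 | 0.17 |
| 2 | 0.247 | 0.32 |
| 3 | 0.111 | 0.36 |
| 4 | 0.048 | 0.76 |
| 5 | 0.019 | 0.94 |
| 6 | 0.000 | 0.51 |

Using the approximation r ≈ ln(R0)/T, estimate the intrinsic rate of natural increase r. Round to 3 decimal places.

R0 = Σ lx·mx = 0 + 0.08908 + 0.07904 + 0.03996 + 0.03648 + 0.01786 + 0 = 0.26242
Σ x·lx·mx = 0.60226; T = 0.60226/0.26242 = 2.29502…
r ≈ ln(R0)/T = ln(0.26242)/2.29502… = -0.58292… → -0.583

-0.583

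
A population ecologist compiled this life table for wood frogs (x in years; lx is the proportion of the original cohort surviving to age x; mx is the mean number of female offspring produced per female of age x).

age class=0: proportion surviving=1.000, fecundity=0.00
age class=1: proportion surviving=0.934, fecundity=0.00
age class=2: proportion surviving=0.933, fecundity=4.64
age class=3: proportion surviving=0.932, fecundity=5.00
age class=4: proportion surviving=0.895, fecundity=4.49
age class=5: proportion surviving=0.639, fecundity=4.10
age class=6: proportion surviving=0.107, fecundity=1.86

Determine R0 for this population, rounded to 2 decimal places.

lx·mx by age: 0, 0, 4.32912, 4.66, 4.01855, 2.6199, 0.19902
R0 = Σ lx·mx = 15.82659 → 15.83

15.83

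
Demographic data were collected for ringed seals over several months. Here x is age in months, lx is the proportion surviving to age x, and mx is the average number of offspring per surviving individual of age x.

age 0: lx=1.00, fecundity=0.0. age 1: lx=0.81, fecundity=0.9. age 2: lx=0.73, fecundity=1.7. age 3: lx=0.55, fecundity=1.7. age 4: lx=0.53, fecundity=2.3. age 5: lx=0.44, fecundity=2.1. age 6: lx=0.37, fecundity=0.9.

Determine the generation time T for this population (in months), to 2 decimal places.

3.25

lx·mx: 0, 0.729, 1.241, 0.935, 1.219, 0.924, 0.333 → R0 = 5.381
x·lx·mx: 0, 0.729, 2.482, 2.805, 4.876, 4.62, 1.998 → Σ = 17.51
T = 17.51 / 5.381 = 3.254042… → 3.25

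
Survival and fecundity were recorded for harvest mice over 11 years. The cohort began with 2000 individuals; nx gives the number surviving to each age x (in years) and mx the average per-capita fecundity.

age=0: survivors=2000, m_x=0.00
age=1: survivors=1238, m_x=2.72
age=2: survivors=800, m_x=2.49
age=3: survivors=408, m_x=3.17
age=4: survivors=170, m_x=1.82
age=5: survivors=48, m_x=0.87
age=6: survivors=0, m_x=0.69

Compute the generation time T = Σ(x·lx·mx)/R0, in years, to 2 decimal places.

lx = nx/n0 = nx/2000: 1, 0.619, 0.4, 0.204, 0.085, 0.024, 0
lx·mx: 0, 1.68368, 0.996, 0.64668, 0.1547, 0.02088, 0 → R0 = 3.50194
x·lx·mx: 0, 1.68368, 1.992, 1.94004, 0.6188, 0.1044, 0 → Σ = 6.33892
T = 6.33892 / 3.50194 = 1.810117… → 1.81

1.81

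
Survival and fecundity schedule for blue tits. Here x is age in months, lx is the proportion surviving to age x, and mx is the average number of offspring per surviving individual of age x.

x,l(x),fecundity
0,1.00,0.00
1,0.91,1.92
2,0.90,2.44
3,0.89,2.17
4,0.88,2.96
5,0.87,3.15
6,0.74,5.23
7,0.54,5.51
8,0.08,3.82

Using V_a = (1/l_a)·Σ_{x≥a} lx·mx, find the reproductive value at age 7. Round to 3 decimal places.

lx·mx for x ≥ 7: 2.9754, 0.3056 → sum = 3.281
V_7 = 3.281 / l_7 = 3.281 / 0.54 = 6.075926… → 6.076

6.076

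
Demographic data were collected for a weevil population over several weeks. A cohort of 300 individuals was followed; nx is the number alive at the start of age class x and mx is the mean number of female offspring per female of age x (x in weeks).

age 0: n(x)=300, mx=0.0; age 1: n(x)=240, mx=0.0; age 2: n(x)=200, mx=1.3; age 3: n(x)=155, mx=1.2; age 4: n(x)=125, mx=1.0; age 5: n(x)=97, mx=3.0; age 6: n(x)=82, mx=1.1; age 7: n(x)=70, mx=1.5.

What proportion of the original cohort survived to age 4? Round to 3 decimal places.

l_4 = n_4/n_0 = 125/300 = 0.416667… → 0.417

0.417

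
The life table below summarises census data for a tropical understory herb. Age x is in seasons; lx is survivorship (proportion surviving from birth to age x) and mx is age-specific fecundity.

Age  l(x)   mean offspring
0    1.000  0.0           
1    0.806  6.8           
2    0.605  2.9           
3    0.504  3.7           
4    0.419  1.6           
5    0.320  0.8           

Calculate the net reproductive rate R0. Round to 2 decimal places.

lx·mx by age: 0, 5.4808, 1.7545, 1.8648, 0.6704, 0.256
R0 = Σ lx·mx = 10.0265 → 10.03

10.03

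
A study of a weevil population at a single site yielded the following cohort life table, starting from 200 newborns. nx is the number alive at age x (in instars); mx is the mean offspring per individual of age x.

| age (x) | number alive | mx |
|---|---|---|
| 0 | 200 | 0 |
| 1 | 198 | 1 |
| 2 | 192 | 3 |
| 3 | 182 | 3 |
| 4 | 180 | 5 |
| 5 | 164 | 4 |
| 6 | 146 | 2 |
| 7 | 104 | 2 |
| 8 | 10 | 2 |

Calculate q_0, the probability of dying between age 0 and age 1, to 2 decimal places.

0.01

lx = nx/n0 = nx/200: 1, 0.99, 0.96, 0.91, 0.9, 0.82, 0.73, 0.52, 0.05
q_0 = (l_0 − l_1) / l_0 = (1 − 0.99) / 1
     = 0.01 / 1 = 0.01 → 0.01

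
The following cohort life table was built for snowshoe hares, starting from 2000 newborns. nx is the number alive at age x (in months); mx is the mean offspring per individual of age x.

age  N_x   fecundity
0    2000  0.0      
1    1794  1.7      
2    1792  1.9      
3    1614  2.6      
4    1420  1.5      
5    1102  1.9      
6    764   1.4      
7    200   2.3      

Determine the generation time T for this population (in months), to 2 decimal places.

3.11

lx = nx/n0 = nx/2000: 1, 0.897, 0.896, 0.807, 0.71, 0.551, 0.382, 0.1
lx·mx: 0, 1.5249, 1.7024, 2.0982, 1.065, 1.0469, 0.5348, 0.23 → R0 = 8.2022
x·lx·mx: 0, 1.5249, 3.4048, 6.2946, 4.26, 5.2345, 3.2088, 1.61 → Σ = 25.5376
T = 25.5376 / 8.2022 = 3.113506… → 3.11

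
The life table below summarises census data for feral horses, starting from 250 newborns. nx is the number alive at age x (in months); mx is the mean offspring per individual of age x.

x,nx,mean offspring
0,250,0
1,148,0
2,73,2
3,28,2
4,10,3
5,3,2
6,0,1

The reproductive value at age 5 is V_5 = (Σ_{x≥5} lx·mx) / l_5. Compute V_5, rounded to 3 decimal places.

2.000

lx = nx/n0 = nx/250: 1, 0.592, 0.292, 0.112, 0.04, 0.012, 0
lx·mx for x ≥ 5: 0.024, 0 → sum = 0.024
V_5 = 0.024 / l_5 = 0.024 / 0.012 = 2 → 2.000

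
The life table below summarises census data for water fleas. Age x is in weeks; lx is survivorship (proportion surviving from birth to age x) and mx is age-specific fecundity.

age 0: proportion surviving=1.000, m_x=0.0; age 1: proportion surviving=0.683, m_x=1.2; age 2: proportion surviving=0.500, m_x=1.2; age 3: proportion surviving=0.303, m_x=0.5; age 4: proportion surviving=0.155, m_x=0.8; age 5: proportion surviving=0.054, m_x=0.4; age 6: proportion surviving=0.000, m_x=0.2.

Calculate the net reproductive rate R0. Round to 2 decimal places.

lx·mx by age: 0, 0.8196, 0.6, 0.1515, 0.124, 0.0216, 0
R0 = Σ lx·mx = 1.7167 → 1.72

1.72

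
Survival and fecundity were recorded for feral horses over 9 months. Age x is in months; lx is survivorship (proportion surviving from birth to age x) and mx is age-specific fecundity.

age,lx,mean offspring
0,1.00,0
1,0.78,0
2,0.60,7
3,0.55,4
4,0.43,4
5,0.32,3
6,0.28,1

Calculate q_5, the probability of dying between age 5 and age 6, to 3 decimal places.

0.125

q_5 = (l_5 − l_6) / l_5 = (0.32 − 0.28) / 0.32
     = 0.04 / 0.32 = 0.125 → 0.125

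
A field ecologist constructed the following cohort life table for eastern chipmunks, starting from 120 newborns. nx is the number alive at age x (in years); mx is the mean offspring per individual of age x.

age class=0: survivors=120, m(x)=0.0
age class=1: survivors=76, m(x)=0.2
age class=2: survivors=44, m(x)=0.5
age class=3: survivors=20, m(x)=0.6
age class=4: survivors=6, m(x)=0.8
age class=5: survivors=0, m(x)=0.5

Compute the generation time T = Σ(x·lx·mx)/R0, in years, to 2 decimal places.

2.12

lx = nx/n0 = nx/120: 1, 0.63333…, 0.36667…, 0.16667…, 0.05, 0
lx·mx: 0, 0.126667…, 0.183333…, 0.1…, 0.04, 0 → R0 = 0.45…
x·lx·mx: 0, 0.126667…, 0.366667…, 0.3…, 0.16, 0 → Σ = 0.953333…
T = 0.953333… / 0.45… = 2.118519… → 2.12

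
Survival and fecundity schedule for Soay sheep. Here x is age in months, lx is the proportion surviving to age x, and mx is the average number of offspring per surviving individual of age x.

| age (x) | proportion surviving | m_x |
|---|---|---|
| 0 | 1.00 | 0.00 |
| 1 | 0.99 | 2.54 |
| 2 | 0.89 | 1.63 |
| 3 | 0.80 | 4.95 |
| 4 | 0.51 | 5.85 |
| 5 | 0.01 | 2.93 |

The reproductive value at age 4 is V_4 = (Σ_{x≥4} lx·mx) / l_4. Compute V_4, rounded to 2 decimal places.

5.91

lx·mx for x ≥ 4: 2.9835, 0.0293 → sum = 3.0128
V_4 = 3.0128 / l_4 = 3.0128 / 0.51 = 5.907451… → 5.91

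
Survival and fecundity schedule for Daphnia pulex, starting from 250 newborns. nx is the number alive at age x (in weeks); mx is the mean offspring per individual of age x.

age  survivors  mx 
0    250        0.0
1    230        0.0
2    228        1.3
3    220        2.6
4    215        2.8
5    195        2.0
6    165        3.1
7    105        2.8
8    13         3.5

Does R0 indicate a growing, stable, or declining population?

growing

lx = nx/n0 = nx/250: 1, 0.92, 0.912, 0.88, 0.86, 0.78, 0.66, 0.42, 0.052
R0 = Σ lx·mx = 0 + 0 + 1.1856 + 2.288 + 2.408 + 1.56 + 2.046 + 1.176 + 0.182 = 10.8456
R0 > 1, so the population is growing.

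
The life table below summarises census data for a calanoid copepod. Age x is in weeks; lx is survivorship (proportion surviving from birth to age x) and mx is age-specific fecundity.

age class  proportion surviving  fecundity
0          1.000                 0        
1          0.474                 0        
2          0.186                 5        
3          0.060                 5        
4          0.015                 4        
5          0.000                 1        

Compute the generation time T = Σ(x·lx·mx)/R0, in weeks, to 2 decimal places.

lx·mx: 0, 0, 0.93, 0.3, 0.06, 0 → R0 = 1.29
x·lx·mx: 0, 0, 1.86, 0.9, 0.24, 0 → Σ = 3
T = 3 / 1.29 = 2.325581… → 2.33

2.33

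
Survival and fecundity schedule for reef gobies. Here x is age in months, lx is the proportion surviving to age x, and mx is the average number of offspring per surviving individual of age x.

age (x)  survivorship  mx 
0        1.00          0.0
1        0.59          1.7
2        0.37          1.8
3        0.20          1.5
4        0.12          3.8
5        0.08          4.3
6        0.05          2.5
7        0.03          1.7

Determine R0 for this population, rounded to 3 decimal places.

lx·mx by age: 0, 1.003, 0.666, 0.3, 0.456, 0.344, 0.125, 0.051
R0 = Σ lx·mx = 2.945 → 2.945

2.945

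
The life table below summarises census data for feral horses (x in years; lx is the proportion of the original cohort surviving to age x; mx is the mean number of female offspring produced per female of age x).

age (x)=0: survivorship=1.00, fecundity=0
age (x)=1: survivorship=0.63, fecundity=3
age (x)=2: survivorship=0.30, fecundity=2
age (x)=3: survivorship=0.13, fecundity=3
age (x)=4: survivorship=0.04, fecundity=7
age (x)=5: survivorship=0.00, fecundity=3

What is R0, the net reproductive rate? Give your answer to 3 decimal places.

lx·mx by age: 0, 1.89, 0.6, 0.39, 0.28, 0
R0 = Σ lx·mx = 3.16 → 3.160

3.160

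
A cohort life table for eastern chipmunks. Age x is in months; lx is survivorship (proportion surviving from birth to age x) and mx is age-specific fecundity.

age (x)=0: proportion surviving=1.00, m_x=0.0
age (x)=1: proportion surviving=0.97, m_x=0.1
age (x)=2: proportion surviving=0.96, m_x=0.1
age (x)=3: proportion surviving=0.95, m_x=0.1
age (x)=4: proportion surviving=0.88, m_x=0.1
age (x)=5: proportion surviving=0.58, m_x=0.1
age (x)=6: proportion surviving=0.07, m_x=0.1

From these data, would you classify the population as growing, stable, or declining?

R0 = Σ lx·mx = 0 + 0.097 + 0.096 + 0.095 + 0.088 + 0.058 + 0.007 = 0.441
R0 < 1, so the population is declining.

declining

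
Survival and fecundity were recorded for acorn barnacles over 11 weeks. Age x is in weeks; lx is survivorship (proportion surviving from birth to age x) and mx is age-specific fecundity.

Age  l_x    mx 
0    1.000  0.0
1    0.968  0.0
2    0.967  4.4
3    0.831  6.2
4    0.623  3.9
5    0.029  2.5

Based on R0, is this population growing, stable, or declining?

R0 = Σ lx·mx = 0 + 0 + 4.2548 + 5.1522 + 2.4297 + 0.0725 = 11.9092
R0 > 1, so the population is growing.

growing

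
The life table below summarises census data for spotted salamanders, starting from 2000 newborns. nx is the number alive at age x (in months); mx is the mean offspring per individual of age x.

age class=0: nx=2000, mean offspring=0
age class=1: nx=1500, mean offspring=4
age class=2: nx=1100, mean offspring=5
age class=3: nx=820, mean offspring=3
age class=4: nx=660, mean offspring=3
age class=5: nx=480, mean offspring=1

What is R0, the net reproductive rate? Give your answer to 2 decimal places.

lx = nx/n0 = nx/2000: 1, 0.75, 0.55, 0.41, 0.33, 0.24
lx·mx by age: 0, 3, 2.75, 1.23, 0.99, 0.24
R0 = Σ lx·mx = 8.21 → 8.21

8.21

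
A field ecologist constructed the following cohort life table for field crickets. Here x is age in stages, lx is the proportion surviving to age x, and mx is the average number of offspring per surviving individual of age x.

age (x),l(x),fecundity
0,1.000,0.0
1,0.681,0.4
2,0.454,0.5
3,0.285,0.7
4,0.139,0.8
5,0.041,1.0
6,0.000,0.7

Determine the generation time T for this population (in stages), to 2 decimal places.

2.32

lx·mx: 0, 0.2724, 0.227, 0.1995, 0.1112, 0.041, 0 → R0 = 0.8511
x·lx·mx: 0, 0.2724, 0.454, 0.5985, 0.4448, 0.205, 0 → Σ = 1.9747
T = 1.9747 / 0.8511 = 2.320174… → 2.32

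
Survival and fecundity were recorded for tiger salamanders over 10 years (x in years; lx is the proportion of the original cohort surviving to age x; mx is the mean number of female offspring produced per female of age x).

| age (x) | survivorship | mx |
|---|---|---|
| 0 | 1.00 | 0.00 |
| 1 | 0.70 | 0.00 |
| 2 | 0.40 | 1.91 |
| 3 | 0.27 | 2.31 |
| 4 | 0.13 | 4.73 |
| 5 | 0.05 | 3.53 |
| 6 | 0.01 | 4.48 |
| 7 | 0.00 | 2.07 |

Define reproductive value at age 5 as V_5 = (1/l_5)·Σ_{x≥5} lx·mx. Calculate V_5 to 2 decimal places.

4.43

lx·mx for x ≥ 5: 0.1765, 0.0448, 0 → sum = 0.2213
V_5 = 0.2213 / l_5 = 0.2213 / 0.05 = 4.426 → 4.43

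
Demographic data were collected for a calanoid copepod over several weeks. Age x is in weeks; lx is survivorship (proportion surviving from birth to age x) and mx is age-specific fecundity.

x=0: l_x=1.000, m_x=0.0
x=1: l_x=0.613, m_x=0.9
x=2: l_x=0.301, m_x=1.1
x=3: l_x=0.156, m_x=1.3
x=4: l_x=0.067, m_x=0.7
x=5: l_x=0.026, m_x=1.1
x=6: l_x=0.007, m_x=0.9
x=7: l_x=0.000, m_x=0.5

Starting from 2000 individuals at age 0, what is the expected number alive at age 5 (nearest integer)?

Expected survivors = N0 · l_5 = 2000 × 0.026 = 52 → 52

52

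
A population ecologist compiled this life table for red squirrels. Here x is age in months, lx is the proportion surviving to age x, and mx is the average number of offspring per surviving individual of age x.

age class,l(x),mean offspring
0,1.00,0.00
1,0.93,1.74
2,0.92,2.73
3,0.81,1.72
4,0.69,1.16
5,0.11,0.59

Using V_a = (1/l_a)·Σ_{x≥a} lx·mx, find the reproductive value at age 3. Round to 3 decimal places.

2.788

lx·mx for x ≥ 3: 1.3932, 0.8004, 0.0649 → sum = 2.2585
V_3 = 2.2585 / l_3 = 2.2585 / 0.81 = 2.788272… → 2.788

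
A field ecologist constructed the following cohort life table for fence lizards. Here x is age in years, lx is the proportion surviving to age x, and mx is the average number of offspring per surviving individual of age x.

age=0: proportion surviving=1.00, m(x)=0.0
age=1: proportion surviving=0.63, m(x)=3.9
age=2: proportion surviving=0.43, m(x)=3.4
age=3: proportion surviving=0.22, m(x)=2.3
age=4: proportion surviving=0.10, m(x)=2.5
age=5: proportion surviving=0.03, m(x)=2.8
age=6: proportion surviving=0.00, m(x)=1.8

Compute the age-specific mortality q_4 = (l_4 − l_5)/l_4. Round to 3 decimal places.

0.700

q_4 = (l_4 − l_5) / l_4 = (0.1 − 0.03) / 0.1
     = 0.07 / 0.1 = 0.7 → 0.700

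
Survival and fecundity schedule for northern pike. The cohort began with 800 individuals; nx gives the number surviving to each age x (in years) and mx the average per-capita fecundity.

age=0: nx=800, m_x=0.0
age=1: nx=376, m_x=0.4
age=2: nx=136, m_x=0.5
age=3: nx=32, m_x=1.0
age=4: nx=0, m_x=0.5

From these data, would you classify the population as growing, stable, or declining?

lx = nx/n0 = nx/800: 1, 0.47, 0.17, 0.04, 0
R0 = Σ lx·mx = 0 + 0.188 + 0.085 + 0.04 + 0 = 0.313
R0 < 1, so the population is declining.

declining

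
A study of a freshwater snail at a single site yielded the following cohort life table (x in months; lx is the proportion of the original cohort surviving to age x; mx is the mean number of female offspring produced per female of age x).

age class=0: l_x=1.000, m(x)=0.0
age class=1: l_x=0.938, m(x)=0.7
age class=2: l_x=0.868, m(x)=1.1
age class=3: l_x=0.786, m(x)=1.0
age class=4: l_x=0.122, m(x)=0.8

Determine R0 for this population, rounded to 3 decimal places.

lx·mx by age: 0, 0.6566, 0.9548, 0.786, 0.0976
R0 = Σ lx·mx = 2.495 → 2.495

2.495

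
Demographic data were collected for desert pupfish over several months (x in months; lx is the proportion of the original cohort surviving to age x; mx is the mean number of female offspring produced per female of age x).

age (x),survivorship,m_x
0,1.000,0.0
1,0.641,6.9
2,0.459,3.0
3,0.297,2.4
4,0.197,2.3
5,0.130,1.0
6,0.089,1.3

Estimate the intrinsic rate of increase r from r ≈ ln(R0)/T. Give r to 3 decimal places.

R0 = Σ lx·mx = 0 + 4.4229 + 1.377 + 0.7128 + 0.4531 + 0.13 + 0.1157 = 7.2115
Σ x·lx·mx = 12.4719; T = 12.4719/7.2115 = 1.72945…
r ≈ ln(R0)/T = ln(7.2115)/1.72945… = 1.14238… → 1.142

1.142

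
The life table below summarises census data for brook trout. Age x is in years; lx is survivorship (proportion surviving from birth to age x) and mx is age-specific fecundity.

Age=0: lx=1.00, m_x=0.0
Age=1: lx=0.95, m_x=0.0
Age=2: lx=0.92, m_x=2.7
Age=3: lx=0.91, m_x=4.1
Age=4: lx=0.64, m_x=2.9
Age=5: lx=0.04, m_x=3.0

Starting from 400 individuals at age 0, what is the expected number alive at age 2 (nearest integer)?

Expected survivors = N0 · l_2 = 400 × 0.92 = 368 → 368

368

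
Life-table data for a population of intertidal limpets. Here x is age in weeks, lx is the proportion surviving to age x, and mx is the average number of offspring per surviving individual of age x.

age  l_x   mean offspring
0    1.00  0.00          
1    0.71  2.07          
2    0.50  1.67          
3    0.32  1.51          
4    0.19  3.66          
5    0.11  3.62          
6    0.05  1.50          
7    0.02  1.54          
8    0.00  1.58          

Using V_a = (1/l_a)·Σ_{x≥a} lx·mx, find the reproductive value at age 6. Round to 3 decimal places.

2.116

lx·mx for x ≥ 6: 0.075, 0.0308, 0 → sum = 0.1058
V_6 = 0.1058 / l_6 = 0.1058 / 0.05 = 2.116 → 2.116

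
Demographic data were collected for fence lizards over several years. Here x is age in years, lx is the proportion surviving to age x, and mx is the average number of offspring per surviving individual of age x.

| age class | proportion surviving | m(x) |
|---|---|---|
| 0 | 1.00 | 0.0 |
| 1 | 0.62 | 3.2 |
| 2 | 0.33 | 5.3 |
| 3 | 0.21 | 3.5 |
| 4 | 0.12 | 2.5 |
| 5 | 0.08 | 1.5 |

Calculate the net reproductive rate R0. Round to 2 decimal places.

4.89

lx·mx by age: 0, 1.984, 1.749, 0.735, 0.3, 0.12
R0 = Σ lx·mx = 4.888 → 4.89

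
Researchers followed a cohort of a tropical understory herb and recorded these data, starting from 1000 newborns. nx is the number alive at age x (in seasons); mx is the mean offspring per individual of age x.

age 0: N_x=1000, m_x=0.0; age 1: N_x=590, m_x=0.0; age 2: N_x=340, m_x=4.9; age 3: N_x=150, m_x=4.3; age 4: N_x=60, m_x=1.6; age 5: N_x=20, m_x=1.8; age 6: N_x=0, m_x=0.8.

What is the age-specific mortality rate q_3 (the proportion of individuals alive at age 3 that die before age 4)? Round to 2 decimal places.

lx = nx/n0 = nx/1000: 1, 0.59, 0.34, 0.15, 0.06, 0.02, 0
q_3 = (l_3 − l_4) / l_3 = (0.15 − 0.06) / 0.15
     = 0.09 / 0.15 = 0.6 → 0.60

0.60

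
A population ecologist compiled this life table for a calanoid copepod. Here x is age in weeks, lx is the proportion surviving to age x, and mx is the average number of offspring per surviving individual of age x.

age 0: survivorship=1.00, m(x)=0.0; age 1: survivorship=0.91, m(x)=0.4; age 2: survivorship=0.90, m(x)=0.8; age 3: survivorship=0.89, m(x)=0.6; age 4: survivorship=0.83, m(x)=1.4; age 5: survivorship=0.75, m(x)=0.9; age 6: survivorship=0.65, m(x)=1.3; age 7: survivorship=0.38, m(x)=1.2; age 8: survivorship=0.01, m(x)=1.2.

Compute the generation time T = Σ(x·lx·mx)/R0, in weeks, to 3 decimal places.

4.150

lx·mx: 0, 0.364, 0.72, 0.534, 1.162, 0.675, 0.845, 0.456, 0.012 → R0 = 4.768
x·lx·mx: 0, 0.364, 1.44, 1.602, 4.648, 3.375, 5.07, 3.192, 0.096 → Σ = 19.787
T = 19.787 / 4.768 = 4.149958… → 4.150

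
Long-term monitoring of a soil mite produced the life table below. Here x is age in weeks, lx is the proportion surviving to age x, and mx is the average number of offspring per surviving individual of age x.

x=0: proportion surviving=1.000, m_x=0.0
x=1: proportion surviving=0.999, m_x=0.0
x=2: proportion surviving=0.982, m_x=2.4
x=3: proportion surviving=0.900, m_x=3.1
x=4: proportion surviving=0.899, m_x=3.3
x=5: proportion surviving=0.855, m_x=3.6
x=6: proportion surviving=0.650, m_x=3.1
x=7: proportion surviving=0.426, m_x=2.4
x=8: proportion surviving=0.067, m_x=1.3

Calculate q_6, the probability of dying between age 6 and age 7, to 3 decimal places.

0.345

q_6 = (l_6 − l_7) / l_6 = (0.65 − 0.426) / 0.65
     = 0.224 / 0.65 = 0.344615… → 0.345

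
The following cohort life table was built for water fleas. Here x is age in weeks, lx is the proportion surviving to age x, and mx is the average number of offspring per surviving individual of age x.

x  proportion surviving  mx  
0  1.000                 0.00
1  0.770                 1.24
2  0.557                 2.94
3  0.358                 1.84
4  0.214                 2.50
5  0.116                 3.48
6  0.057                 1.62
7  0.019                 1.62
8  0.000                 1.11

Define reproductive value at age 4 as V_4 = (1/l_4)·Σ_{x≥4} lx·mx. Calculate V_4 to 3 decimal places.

lx·mx for x ≥ 4: 0.535, 0.40368, 0.09234, 0.03078, 0 → sum = 1.0618
V_4 = 1.0618 / l_4 = 1.0618 / 0.214 = 4.961682… → 4.962

4.962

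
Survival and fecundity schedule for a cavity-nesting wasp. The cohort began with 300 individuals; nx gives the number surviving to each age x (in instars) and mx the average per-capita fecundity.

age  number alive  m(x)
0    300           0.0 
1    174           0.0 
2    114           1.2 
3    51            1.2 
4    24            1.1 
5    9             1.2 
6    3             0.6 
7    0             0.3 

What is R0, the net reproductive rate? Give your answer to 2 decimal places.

0.79

lx = nx/n0 = nx/300: 1, 0.58, 0.38, 0.17, 0.08, 0.03, 0.01, 0
lx·mx by age: 0, 0, 0.456, 0.204, 0.088, 0.036, 0.006, 0
R0 = Σ lx·mx = 0.79 → 0.79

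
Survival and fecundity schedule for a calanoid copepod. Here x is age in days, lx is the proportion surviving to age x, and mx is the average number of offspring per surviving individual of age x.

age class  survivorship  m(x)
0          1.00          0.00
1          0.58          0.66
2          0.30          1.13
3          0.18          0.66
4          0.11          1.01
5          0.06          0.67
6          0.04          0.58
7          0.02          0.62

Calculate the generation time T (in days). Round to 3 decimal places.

lx·mx: 0, 0.3828, 0.339, 0.1188, 0.1111, 0.0402, 0.0232, 0.0124 → R0 = 1.0275
x·lx·mx: 0, 0.3828, 0.678, 0.3564, 0.4444, 0.201, 0.1392, 0.0868 → Σ = 2.2886
T = 2.2886 / 1.0275 = 2.227348… → 2.227

2.227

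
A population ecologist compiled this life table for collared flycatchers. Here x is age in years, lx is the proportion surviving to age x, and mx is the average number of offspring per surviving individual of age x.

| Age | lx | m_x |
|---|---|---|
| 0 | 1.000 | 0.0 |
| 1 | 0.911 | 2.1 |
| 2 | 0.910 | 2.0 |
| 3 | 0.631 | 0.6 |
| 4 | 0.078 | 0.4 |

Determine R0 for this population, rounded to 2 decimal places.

lx·mx by age: 0, 1.9131, 1.82, 0.3786, 0.0312
R0 = Σ lx·mx = 4.1429 → 4.14

4.14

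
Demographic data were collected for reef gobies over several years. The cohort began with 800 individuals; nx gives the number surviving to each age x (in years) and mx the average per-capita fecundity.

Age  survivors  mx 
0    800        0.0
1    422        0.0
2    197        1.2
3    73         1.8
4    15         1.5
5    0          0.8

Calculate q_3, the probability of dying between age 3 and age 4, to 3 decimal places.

lx = nx/n0 = nx/800: 1, 0.5275, 0.24625, 0.09125, 0.01875, 0
q_3 = (l_3 − l_4) / l_3 = (0.09125 − 0.01875) / 0.09125
     = 0.0725 / 0.09125 = 0.794521… → 0.795

0.795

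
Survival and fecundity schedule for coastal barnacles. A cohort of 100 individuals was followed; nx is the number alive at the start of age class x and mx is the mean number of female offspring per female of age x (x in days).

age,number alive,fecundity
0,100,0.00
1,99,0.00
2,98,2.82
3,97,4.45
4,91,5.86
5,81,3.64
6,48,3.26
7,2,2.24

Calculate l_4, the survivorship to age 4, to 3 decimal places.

l_4 = n_4/n_0 = 91/100 = 0.91 → 0.910

0.910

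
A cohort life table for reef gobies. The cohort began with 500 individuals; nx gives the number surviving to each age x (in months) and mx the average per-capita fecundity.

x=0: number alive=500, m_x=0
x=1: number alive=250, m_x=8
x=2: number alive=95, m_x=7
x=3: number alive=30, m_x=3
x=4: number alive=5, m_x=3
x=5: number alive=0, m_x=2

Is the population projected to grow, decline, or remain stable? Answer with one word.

growing

lx = nx/n0 = nx/500: 1, 0.5, 0.19, 0.06, 0.01, 0
R0 = Σ lx·mx = 0 + 4 + 1.33 + 0.18 + 0.03 + 0 = 5.54
R0 > 1, so the population is growing.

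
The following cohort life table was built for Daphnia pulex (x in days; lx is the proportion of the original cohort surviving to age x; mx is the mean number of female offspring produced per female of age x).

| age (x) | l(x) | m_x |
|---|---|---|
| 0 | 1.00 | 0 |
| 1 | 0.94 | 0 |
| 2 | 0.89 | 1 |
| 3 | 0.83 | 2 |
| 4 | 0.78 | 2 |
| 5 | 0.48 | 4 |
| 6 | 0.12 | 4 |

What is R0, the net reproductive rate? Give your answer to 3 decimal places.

6.510

lx·mx by age: 0, 0, 0.89, 1.66, 1.56, 1.92, 0.48
R0 = Σ lx·mx = 6.51 → 6.510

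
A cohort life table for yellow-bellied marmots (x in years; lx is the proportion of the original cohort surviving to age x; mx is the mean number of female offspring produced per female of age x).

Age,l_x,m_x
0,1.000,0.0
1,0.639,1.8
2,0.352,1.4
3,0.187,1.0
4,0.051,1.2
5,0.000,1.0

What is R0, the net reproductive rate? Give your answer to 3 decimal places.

lx·mx by age: 0, 1.1502, 0.4928, 0.187, 0.0612, 0
R0 = Σ lx·mx = 1.8912 → 1.891

1.891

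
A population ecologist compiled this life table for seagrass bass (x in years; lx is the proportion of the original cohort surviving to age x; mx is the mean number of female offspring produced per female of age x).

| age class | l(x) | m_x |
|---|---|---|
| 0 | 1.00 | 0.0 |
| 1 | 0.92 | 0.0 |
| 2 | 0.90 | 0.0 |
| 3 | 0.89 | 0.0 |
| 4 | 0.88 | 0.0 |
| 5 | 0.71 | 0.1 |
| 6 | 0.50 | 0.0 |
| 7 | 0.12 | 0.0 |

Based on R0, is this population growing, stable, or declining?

R0 = Σ lx·mx = 0 + 0 + 0 + 0 + 0 + 0.071 + 0 + 0 = 0.071
R0 < 1, so the population is declining.

declining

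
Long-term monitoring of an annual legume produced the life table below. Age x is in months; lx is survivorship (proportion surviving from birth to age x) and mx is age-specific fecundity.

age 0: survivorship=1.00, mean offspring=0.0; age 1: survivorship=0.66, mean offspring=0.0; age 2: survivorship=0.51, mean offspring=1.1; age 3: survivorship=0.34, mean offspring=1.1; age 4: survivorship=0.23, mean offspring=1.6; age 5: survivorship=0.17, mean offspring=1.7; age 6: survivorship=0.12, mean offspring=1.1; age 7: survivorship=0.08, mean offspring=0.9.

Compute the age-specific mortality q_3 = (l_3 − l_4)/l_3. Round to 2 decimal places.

q_3 = (l_3 − l_4) / l_3 = (0.34 − 0.23) / 0.34
     = 0.11 / 0.34 = 0.323529… → 0.32

0.32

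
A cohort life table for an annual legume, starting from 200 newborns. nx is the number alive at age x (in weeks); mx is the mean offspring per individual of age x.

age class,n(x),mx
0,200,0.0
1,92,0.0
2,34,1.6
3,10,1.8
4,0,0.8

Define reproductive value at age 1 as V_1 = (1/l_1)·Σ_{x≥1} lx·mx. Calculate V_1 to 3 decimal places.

0.787

lx = nx/n0 = nx/200: 1, 0.46, 0.17, 0.05, 0
lx·mx for x ≥ 1: 0, 0.272, 0.09, 0 → sum = 0.362
V_1 = 0.362 / l_1 = 0.362 / 0.46 = 0.786957… → 0.787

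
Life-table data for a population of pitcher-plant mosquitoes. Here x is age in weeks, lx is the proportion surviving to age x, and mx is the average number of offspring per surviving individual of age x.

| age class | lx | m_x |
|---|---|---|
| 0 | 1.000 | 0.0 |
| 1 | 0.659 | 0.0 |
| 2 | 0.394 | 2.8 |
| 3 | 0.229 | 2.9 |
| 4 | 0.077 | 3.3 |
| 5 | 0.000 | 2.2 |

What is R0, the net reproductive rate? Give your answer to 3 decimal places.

2.021

lx·mx by age: 0, 0, 1.1032, 0.6641, 0.2541, 0
R0 = Σ lx·mx = 2.0214 → 2.021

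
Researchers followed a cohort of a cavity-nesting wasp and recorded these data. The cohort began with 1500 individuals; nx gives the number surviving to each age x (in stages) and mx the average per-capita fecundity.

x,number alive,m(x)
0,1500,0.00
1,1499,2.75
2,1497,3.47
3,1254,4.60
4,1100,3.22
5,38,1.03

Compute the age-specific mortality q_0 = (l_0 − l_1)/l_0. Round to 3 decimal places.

lx = nx/n0 = nx/1500: 1, 0.99933…, 0.998, 0.836, 0.73333…, 0.02533…
q_0 = (l_0 − l_1) / l_0 = (1 − 0.999333…) / 1
     = 0.000667… / 1 = 0.000667… → 0.001

0.001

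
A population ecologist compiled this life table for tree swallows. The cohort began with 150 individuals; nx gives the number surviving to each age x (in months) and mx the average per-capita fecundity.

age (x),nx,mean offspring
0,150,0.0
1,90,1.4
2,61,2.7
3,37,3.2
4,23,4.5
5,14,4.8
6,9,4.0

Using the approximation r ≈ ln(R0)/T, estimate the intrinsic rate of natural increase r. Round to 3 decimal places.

0.490

lx = nx/n0 = nx/150: 1, 0.6, 0.40667…, 0.24667…, 0.15333…, 0.09333…, 0.06
R0 = Σ lx·mx = 0 + 0.84 + 1.098… + 0.78933… + 0.69… + 0.448… + 0.24 = 4.105333…
Σ x·lx·mx = 11.844…; T = 11.844…/4.105333… = 2.88503…
r ≈ ln(R0)/T = ln(4.105333…)/2.88503… = 0.48952… → 0.490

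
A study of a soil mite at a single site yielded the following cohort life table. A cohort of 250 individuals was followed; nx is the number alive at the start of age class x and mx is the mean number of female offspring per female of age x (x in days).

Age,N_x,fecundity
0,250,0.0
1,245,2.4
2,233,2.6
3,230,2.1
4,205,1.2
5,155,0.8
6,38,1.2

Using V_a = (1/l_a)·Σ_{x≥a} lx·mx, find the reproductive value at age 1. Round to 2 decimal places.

8.54

lx = nx/n0 = nx/250: 1, 0.98, 0.932, 0.92, 0.82, 0.62, 0.152
lx·mx for x ≥ 1: 2.352, 2.4232, 1.932, 0.984, 0.496, 0.1824 → sum = 8.3696
V_1 = 8.3696 / l_1 = 8.3696 / 0.98 = 8.540408… → 8.54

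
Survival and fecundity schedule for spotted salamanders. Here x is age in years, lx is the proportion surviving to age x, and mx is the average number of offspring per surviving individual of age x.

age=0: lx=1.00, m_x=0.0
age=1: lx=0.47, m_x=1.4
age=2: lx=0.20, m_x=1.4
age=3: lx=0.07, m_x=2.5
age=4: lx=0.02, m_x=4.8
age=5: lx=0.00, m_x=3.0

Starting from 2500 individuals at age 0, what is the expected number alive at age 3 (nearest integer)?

175

Expected survivors = N0 · l_3 = 2500 × 0.07 = 175 → 175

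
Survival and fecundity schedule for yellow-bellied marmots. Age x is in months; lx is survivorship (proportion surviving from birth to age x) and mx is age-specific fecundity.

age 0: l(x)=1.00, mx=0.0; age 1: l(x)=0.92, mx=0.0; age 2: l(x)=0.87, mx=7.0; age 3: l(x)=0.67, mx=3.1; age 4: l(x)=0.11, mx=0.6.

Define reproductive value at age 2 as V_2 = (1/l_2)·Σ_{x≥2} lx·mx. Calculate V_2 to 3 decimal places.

lx·mx for x ≥ 2: 6.09, 2.077, 0.066 → sum = 8.233
V_2 = 8.233 / l_2 = 8.233 / 0.87 = 9.463218… → 9.463

9.463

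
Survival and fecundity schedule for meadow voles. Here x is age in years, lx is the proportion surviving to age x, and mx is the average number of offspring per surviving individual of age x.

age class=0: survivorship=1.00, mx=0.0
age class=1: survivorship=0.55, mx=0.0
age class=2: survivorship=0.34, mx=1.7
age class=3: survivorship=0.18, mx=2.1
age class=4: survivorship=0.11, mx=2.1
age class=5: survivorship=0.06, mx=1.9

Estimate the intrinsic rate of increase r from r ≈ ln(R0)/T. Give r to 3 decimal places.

R0 = Σ lx·mx = 0 + 0 + 0.578 + 0.378 + 0.231 + 0.114 = 1.301
Σ x·lx·mx = 3.784; T = 3.784/1.301 = 2.90853…
r ≈ ln(R0)/T = ln(1.301)/2.90853… = 0.09047… → 0.090

0.090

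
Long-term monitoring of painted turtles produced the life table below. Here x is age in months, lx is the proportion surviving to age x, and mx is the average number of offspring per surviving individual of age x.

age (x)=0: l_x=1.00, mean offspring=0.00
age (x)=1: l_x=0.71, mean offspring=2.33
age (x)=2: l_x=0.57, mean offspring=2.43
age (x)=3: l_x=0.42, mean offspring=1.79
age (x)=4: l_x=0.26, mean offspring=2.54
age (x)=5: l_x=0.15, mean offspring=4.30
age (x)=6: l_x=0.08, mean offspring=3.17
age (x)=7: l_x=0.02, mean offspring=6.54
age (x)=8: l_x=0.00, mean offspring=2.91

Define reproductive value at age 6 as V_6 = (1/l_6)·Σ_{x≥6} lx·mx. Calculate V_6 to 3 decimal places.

lx·mx for x ≥ 6: 0.2536, 0.1308, 0 → sum = 0.3844
V_6 = 0.3844 / l_6 = 0.3844 / 0.08 = 4.805 → 4.805

4.805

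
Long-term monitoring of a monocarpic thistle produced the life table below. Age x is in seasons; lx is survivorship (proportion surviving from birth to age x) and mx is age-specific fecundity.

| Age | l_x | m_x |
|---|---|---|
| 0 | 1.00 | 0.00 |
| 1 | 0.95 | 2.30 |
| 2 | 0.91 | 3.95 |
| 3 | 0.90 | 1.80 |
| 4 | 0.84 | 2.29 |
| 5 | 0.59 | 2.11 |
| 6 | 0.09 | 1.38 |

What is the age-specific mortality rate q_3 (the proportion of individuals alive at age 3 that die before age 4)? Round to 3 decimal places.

0.067

q_3 = (l_3 − l_4) / l_3 = (0.9 − 0.84) / 0.9
     = 0.06 / 0.9 = 0.066667… → 0.067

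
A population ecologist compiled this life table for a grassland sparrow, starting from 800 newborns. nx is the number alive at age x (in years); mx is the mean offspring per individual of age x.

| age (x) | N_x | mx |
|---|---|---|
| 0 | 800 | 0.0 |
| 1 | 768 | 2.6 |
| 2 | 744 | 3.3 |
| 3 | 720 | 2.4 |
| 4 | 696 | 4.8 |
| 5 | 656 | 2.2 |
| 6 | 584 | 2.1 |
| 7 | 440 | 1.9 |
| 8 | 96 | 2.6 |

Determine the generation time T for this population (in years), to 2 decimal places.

3.61

lx = nx/n0 = nx/800: 1, 0.96, 0.93, 0.9, 0.87, 0.82, 0.73, 0.55, 0.12
lx·mx: 0, 2.496, 3.069, 2.16, 4.176, 1.804, 1.533, 1.045, 0.312 → R0 = 16.595
x·lx·mx: 0, 2.496, 6.138, 6.48, 16.704, 9.02, 9.198, 7.315, 2.496 → Σ = 59.847
T = 59.847 / 16.595 = 3.606327… → 3.61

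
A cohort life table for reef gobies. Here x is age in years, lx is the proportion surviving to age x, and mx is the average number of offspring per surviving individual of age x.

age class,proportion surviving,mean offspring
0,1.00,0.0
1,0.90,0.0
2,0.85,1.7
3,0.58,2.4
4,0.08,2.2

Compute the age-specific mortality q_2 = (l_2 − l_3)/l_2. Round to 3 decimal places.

0.318

q_2 = (l_2 − l_3) / l_2 = (0.85 − 0.58) / 0.85
     = 0.27 / 0.85 = 0.317647… → 0.318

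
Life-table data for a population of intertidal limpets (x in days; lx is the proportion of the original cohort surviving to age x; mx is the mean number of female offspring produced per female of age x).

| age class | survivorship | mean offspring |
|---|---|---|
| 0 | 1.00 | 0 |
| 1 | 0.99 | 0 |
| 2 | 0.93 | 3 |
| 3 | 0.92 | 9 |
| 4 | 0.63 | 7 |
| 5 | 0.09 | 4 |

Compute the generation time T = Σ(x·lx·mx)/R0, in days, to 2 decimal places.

lx·mx: 0, 0, 2.79, 8.28, 4.41, 0.36 → R0 = 15.84
x·lx·mx: 0, 0, 5.58, 24.84, 17.64, 1.8 → Σ = 49.86
T = 49.86 / 15.84 = 3.147727… → 3.15

3.15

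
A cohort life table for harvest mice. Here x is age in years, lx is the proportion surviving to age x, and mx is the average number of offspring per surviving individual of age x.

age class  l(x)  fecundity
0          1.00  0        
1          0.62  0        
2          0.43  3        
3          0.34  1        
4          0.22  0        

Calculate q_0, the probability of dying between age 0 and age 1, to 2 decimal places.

0.38

q_0 = (l_0 − l_1) / l_0 = (1 − 0.62) / 1
     = 0.38 / 1 = 0.38 → 0.38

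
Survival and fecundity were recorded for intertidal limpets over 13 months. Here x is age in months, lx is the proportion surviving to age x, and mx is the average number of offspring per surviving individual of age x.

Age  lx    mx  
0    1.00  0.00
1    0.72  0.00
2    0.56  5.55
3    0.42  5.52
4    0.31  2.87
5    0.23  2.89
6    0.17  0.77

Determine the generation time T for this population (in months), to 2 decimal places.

lx·mx: 0, 0, 3.108, 2.3184, 0.8897, 0.6647, 0.1309 → R0 = 7.1117
x·lx·mx: 0, 0, 6.216, 6.9552, 3.5588, 3.3235, 0.7854 → Σ = 20.8389
T = 20.8389 / 7.1117 = 2.930228… → 2.93

2.93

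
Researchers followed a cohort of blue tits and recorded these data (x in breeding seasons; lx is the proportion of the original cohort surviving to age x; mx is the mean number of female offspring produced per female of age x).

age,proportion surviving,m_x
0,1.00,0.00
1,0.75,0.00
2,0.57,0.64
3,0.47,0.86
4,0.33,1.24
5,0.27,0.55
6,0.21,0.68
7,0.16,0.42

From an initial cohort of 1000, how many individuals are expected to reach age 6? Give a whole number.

210

Expected survivors = N0 · l_6 = 1000 × 0.21 = 210 → 210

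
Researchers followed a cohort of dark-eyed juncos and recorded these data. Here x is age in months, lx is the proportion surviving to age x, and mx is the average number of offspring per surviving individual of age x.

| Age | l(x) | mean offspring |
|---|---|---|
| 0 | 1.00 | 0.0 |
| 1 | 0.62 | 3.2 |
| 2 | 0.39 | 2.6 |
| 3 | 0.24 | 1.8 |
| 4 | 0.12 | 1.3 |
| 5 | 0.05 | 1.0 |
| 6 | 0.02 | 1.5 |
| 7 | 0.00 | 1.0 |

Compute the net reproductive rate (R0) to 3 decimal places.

3.666

lx·mx by age: 0, 1.984, 1.014, 0.432, 0.156, 0.05, 0.03, 0
R0 = Σ lx·mx = 3.666 → 3.666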